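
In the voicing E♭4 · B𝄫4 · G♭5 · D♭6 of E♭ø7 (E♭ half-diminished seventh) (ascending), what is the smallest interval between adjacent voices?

diminished 5th

Adjacent intervals: E♭4→B𝄫4 = diminished fifth; B𝄫4→G♭5 = major sixth; G♭5→D♭6 = perfect fifth.
The smallest is E♭4 to B𝄫4, a diminished fifth (6 semitones).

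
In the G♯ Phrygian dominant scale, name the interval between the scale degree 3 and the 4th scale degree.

G♯ phrygian dominant: G♯ A B♯ C♯ D♯ E F♯.
That puts B♯ below C♯.
From B♯ to C♯: 1 semitone over a second = minor.

minor second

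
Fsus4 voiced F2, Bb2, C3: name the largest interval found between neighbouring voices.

perfect fourth

Adjacent intervals: F2→Bb2 = perfect fourth; Bb2→C3 = major second.
The largest is F2 to Bb2, a perfect fourth (5 semitones).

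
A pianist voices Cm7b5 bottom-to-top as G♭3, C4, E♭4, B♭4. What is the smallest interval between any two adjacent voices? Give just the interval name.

Adjacent intervals: G♭3→C4 = augmented fourth; C4→E♭4 = minor third; E♭4→B♭4 = perfect fifth.
The smallest is C4 to E♭4, a minor third (3 semitones).

minor third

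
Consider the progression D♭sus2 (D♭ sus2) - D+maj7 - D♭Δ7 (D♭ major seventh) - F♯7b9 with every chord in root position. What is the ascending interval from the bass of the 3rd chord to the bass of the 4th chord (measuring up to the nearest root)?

augmented 3rd

The roots are D♭ and F♯.
From D♭ to F♯: 5 semitones over a third = augmented.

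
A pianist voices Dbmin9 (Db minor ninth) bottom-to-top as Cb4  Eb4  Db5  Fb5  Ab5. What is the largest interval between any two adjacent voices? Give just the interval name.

minor seventh

Adjacent intervals: Cb4→Eb4 = major third; Eb4→Db5 = minor seventh; Db5→Fb5 = minor third; Fb5→Ab5 = major third.
The largest is Eb4 to Db5, a minor seventh (10 semitones).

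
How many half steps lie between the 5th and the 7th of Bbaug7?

2

Spelling the chord: Bb, D, F#, Ab.
F# to Ab is a diminished third: 2 semitones.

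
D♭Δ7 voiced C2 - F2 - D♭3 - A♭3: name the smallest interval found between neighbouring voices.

perfect 4th

Adjacent intervals: C2→F2 = perfect fourth; F2→D♭3 = minor sixth; D♭3→A♭3 = perfect fifth.
The smallest is C2 to F2, a perfect fourth (5 semitones).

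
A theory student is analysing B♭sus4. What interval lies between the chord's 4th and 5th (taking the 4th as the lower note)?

major second

The chord tones of B♭sus4 (B♭ sus4) are B♭, E♭, F.
So we need the interval from E♭ up to F.
Counting 2 letters and 2 half steps from E♭ gives a major second.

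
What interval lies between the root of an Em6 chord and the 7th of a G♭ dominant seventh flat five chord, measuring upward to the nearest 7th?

diminished second

The root of Em6 is E; the 7th of G♭ dominant seventh flat five is F♭.
From E to F♭: 0 semitones over a second = diminished.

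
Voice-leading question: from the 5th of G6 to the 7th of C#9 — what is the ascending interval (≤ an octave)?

major 6th

The 5th of G6 is D; the 7th of C#9 is B.
From D to B is 9 semitones, exactly the major sixth.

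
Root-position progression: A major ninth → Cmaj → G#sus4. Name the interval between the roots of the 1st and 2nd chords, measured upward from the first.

The roots are A and C.
From A to C: 3 semitones over a third = minor.

minor 3rd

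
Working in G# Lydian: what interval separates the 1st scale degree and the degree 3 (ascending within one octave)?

G# lydian: G# A# B# C## D# E# F##.
1st scale degree = G#; scale degree 3 = B#.
From G# to B# is 4 semitones, exactly the major third.

major third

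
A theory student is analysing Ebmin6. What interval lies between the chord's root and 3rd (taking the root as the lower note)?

Ebm6 (Eb minor sixth): Eb Gb Bb C.
The root is Eb and the 3rd is Gb.
Eb up to Gb is 3 semitones, a half step narrower than a major third, so the interval is minor.

minor third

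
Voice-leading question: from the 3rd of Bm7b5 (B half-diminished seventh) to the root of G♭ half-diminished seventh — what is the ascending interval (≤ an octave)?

Bm7b5 (B half-diminished seventh) has D as its 3rd, and G♭ half-diminished seventh has G♭ as its root.
D up to G♭ is 4 semitones, a half step narrower than a perfect fourth, so the interval is diminished.

d4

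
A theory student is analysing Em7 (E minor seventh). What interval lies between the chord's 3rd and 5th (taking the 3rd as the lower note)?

major third

Emin7 (E minor seventh) is spelled E-G-B-D.
The 3rd is G and the 5th is B.
G up to B spans 3 letter names and 4 semitones — a major third.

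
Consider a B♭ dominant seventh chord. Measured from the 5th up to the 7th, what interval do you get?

m3

The chord tones of B♭7 are B♭–D–F–A♭.
That puts F below A♭.
3 letter names make it a third; at 3 semitones (a half step narrower than major) the quality is minor.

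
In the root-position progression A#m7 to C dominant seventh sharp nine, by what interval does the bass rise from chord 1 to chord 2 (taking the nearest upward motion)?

The roots are A# and C.
From A# to C: 2 semitones over a third = diminished.

diminished third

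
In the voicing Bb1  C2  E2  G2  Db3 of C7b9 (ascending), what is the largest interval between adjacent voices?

diminished fifth

Adjacent intervals: Bb1→C2 = major second; C2→E2 = major third; E2→G2 = minor third; G2→Db3 = diminished fifth.
The largest is G2 to Db3, a diminished fifth (6 semitones).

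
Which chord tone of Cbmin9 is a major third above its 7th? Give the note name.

Db

Cbmin9 (Cb minor ninth): Cb, Ebb, Gb, Bbb, Db.
The 7th is Bbb. A major third above Bbb is Db.
Db is the chord's 9th.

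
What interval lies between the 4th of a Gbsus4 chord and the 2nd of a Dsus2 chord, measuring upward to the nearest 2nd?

Gbsus4 has Cb as its 4th, and Dsus2 has E as its 2nd.
From Cb to E: 5 semitones over a third = augmented.

augmented third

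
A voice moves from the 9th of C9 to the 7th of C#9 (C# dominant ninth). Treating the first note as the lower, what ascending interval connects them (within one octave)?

The 9th of C9 is D; the 7th of C#9 (C# dominant ninth) is B.
Counting 6 letters and 9 half steps from D gives a major sixth.

major sixth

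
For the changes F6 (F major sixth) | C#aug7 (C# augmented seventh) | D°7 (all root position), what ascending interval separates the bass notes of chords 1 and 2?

The roots are F and C#.
F up to C# is 8 semitones, a half step wider than a perfect fifth, so the interval is augmented.

augmented 5th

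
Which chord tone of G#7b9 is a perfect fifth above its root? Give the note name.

D#

The chord tones of G#7b9 (G# dominant seventh flat nine) are G#-B#-D#-F#-A.
The root is G#. A perfect fifth above G# is D#.
D# is the chord's 5th.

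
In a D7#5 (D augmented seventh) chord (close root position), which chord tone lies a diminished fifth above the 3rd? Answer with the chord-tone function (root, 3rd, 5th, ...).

D+7 is spelled D-F♯-A♯-C.
The 3rd is F♯. A diminished fifth above F♯ is C.
C is the chord's 7th.

7th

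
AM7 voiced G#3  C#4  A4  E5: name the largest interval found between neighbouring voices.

minor sixth

Adjacent intervals: G#3→C#4 = perfect fourth; C#4→A4 = minor sixth; A4→E5 = perfect fifth.
The largest is C#4 to A4, a minor sixth (8 semitones).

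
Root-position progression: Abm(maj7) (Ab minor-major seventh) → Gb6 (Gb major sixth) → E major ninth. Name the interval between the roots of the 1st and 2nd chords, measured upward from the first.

m7

The roots are Ab and Gb.
From Ab to Gb: 10 semitones over a seventh = minor.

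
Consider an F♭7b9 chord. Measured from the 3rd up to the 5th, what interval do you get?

minor 3rd

The chord tones of F♭7b9 (F♭ dominant seventh flat nine) are F♭-A♭-C♭-E𝄫-G𝄫.
The 3rd is A♭ and the 5th is C♭.
3 letter names make it a third; at 3 semitones (a half step narrower than major) the quality is minor.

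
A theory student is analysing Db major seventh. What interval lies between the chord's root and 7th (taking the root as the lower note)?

major seventh

The chord tones of Db major seventh are Db, F, Ab, C.
Root = Db; 7th = C.
Counting 7 letters and 11 half steps from Db gives a major seventh.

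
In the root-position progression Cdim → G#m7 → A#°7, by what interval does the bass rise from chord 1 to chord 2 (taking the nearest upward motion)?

augmented fifth

The roots are C and G#.
From C to G#: 8 semitones over a fifth = augmented.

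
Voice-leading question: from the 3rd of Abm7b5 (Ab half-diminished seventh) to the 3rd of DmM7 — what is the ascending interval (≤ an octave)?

augmented fourth

The 3rd of Abm7b5 (Ab half-diminished seventh) is Cb; the 3rd of DmM7 is F.
From Cb to F: 6 semitones over a fourth = augmented.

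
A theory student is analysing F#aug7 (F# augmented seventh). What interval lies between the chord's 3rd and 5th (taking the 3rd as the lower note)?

major third

Spelling the chord: F#–A#–C##–E.
The 3rd is A# and the 5th is C##.
A# up to C## spans 3 letter names and 4 semitones — a major third.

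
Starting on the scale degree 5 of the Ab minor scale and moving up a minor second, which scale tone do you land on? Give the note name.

Fb

The scale is Ab Bb Cb Db Eb Fb Gb.
The scale degree 5 is Eb; a minor second above that is Fb — scale degree 6.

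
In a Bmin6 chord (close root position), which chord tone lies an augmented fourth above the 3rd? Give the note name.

Bm6 (B minor sixth): B–D–F#–G#.
The 3rd is D. An augmented fourth above D is G#.
G# is the chord's 6th.

G#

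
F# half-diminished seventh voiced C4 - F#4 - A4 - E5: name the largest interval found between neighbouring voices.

perfect 5th

Adjacent intervals: C4→F#4 = augmented fourth; F#4→A4 = minor third; A4→E5 = perfect fifth.
The largest is A4 to E5, a perfect fifth (7 semitones).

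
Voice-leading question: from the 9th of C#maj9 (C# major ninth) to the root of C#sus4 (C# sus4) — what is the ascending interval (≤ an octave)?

minor seventh

The 9th of C#maj9 (C# major ninth) is D#; the root of C#sus4 (C# sus4) is C#.
7 letter names make it a seventh; at 10 semitones (a half step narrower than major) the quality is minor.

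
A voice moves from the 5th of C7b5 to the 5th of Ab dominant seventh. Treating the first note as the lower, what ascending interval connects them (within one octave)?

The 5th of C7b5 is Gb; the 5th of Ab dominant seventh is Eb.
Gb up to Eb spans 6 letter names and 9 semitones — a major sixth.

major 6th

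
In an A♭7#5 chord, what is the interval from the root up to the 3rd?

major 3rd

The chord tones of A♭aug7 are A♭, C, E, G♭.
The root is A♭ and the 3rd is C.
From A♭ to C is 4 semitones, exactly the major third.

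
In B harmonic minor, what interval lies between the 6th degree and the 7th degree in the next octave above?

The scale runs B C# D E F# G A#.
So we need the interval from G up to A#.
G up to A# is 15 semitones, a half step wider than a major ninth, so the interval is augmented.

augmented 9th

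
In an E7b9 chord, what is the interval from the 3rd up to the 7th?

E7b9 is spelled E-G#-B-D-F.
That puts G# below D.
G# up to D is 6 semitones, a half step narrower than a perfect fifth, so the interval is diminished.
That tritone between 3rd and 7th is what gives the dominant seventh its pull toward resolution.

d5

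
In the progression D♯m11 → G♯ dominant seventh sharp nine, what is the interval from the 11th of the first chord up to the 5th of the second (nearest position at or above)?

D♯m11 has G♯ as its 11th, and G♯ dominant seventh sharp nine has D♯ as its 5th.
Counting 5 letters and 7 half steps from G♯ gives a perfect fifth.

perfect fifth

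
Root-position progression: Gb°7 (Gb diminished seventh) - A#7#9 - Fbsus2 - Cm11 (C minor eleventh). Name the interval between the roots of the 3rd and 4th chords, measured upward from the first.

The roots are Fb and C.
Fb up to C is 8 semitones, a half step wider than a perfect fifth, so the interval is augmented.

A5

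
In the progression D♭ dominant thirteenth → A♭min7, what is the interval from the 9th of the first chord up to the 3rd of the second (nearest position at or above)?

The 9th of D♭ dominant thirteenth is E♭; the 3rd of A♭min7 is C♭.
E♭ up to C♭ is 8 semitones, a half step narrower than a major sixth, so the interval is minor.

minor sixth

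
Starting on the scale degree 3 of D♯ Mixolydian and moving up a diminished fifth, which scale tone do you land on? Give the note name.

C#

The scale is D♯ E♯ F𝄪 G♯ A♯ B♯ C♯.
The scale degree 3 is F𝄪; a diminished fifth above that is C♯ — scale degree 7.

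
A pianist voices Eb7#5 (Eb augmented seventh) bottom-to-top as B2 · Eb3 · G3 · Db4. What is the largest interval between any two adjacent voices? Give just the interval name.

diminished fifth

Adjacent intervals: B2→Eb3 = diminished fourth; Eb3→G3 = major third; G3→Db4 = diminished fifth.
The largest is G3 to Db4, a diminished fifth (6 semitones).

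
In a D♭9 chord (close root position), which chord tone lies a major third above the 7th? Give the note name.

Spelling the chord: D♭, F, A♭, C♭, E♭.
The 7th is C♭. A major third above C♭ is E♭.
E♭ is the chord's 9th.

Eb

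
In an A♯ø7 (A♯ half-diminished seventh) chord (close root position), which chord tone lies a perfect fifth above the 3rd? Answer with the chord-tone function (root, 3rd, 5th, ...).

A♯ø7 is spelled A♯, C♯, E, G♯.
The 3rd is C♯. A perfect fifth above C♯ is G♯.
G♯ is the chord's 7th.

7th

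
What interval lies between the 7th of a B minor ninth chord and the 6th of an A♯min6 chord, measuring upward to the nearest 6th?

B minor ninth has A as its 7th, and A♯min6 has F𝄪 as its 6th.
From A to F𝄪: 10 semitones over a sixth = augmented.

augmented sixth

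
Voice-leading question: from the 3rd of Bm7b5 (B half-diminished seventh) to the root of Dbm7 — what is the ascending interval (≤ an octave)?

Bm7b5 (B half-diminished seventh) has D as its 3rd, and Dbm7 has Db as its root.
8 letter names make it an octave; at 11 semitones (a half step narrower than perfect) the quality is diminished.

diminished 8th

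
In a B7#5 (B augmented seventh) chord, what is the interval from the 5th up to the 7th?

diminished third

B+7 (B augmented seventh) is spelled B-D#-F##-A.
5th = F##; 7th = A.
3 letter names make it a third; at 2 semitones (a whole step narrower than major) the quality is diminished.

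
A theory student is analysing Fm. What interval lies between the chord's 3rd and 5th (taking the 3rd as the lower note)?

Fmin (F minor): F–A♭–C.
That puts A♭ below C.
A♭ up to C spans 3 letter names and 4 semitones — a major third.

major third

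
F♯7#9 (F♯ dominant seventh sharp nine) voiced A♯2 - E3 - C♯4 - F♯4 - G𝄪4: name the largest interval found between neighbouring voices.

Adjacent intervals: A♯2→E3 = diminished fifth; E3→C♯4 = major sixth; C♯4→F♯4 = perfect fourth; F♯4→G𝄪4 = augmented second.
The largest is E3 to C♯4, a major sixth (9 semitones).

major 6th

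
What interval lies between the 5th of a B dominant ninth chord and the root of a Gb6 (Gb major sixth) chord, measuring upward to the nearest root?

B dominant ninth has F# as its 5th, and Gb6 (Gb major sixth) has Gb as its root.
2 letter names make it a second; at 0 semitones (a whole step narrower than major) the quality is diminished.

diminished second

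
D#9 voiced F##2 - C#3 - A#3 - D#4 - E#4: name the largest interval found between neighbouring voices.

major sixth

Adjacent intervals: F##2→C#3 = diminished fifth; C#3→A#3 = major sixth; A#3→D#4 = perfect fourth; D#4→E#4 = major second.
The largest is C#3 to A#3, a major sixth (9 semitones).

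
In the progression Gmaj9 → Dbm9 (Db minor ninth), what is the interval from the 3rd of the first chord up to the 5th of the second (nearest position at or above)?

The 3rd of Gmaj9 is B; the 5th of Dbm9 (Db minor ninth) is Ab.
7 letter names make it a seventh; at 9 semitones (a whole step narrower than major) the quality is diminished.

diminished seventh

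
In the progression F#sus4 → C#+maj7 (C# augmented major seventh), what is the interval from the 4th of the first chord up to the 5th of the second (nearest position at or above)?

F#sus4 has B as its 4th, and C#+maj7 (C# augmented major seventh) has G## as its 5th.
6 letter names make it a sixth; at 10 semitones (a half step wider than major) the quality is augmented.

augmented sixth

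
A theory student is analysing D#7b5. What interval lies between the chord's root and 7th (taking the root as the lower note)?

The chord tones of D#7b5 (D# dominant seventh flat five) are D#–F##–A–C#.
So we need the interval from D# up to C#.
From D# to C#: 10 semitones over a seventh = minor.

m7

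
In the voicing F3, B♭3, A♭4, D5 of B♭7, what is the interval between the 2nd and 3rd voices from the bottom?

Those voices are B♭3 and A♭4.
B♭ up to A♭ is 10 semitones, a half step narrower than a major seventh, so the interval is minor.

m7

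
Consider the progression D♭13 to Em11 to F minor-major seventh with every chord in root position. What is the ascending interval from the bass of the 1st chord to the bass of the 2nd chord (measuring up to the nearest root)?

augmented 2nd

The roots are D♭ and E.
2 letter names make it a second; at 3 semitones (a half step wider than major) the quality is augmented.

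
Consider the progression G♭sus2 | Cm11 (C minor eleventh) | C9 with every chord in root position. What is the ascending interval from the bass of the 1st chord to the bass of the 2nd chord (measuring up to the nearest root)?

The roots are G♭ and C.
G♭ up to C is 6 semitones, a half step wider than a perfect fourth, so the interval is augmented.

augmented 4th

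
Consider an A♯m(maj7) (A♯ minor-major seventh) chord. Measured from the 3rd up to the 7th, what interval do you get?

The chord tones of A♯m(maj7) are A♯–C♯–E♯–G𝄪.
The 3rd is C♯ and the 7th is G𝄪.
5 letter names make it a fifth; at 8 semitones (a half step wider than perfect) the quality is augmented.

augmented fifth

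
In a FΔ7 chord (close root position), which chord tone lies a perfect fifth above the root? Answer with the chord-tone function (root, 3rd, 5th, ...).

5th

Fmaj7 is spelled F–A–C–E.
The root is F. A perfect fifth above F is C.
C is the chord's 5th.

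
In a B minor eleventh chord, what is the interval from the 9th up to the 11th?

m3

Bm11 (B minor eleventh) is spelled B D F♯ A C♯ E.
So we need the interval from C♯ up to E.
C♯ up to E is 3 semitones, a half step narrower than a major third, so the interval is minor.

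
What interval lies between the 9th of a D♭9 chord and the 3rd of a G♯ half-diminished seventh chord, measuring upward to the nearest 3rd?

The 9th of D♭9 is E♭; the 3rd of G♯ half-diminished seventh is B.
5 letter names make it a fifth; at 8 semitones (a half step wider than perfect) the quality is augmented.

augmented 5th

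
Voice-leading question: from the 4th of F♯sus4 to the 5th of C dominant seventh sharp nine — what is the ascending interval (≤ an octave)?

The 4th of F♯sus4 is B; the 5th of C dominant seventh sharp nine is G.
6 letter names make it a sixth; at 8 semitones (a half step narrower than major) the quality is minor.

minor sixth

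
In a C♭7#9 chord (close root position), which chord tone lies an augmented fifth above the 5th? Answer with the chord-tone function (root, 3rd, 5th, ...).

9th

Spelling the chord: C♭, E♭, G♭, B𝄫, D.
The 5th is G♭. An augmented fifth above G♭ is D.
D is the chord's 9th.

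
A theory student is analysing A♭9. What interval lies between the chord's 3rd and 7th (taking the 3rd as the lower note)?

A♭9 is spelled A♭ C E♭ G♭ B♭.
That puts C below G♭.
C up to G♭ is 6 semitones, a half step narrower than a perfect fifth, so the interval is diminished.

diminished fifth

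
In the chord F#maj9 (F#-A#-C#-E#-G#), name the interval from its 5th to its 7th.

The 5th is C# and the 7th is E#.
Counting 3 letters and 4 half steps from C# gives a major third.

major third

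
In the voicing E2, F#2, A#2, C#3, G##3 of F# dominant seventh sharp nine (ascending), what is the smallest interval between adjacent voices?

major second

Adjacent intervals: E2→F#2 = major second; F#2→A#2 = major third; A#2→C#3 = minor third; C#3→G##3 = augmented fifth.
The smallest is E2 to F#2, a major second (2 semitones).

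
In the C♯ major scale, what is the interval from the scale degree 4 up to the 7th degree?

C♯ major: C♯ D♯ E♯ F♯ G♯ A♯ B♯.
That puts F♯ below B♯.
F♯ up to B♯ is 6 semitones, a half step wider than a perfect fourth, so the interval is augmented.

A4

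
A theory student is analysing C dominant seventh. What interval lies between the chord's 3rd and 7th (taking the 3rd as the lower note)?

C7: C, E, G, Bb.
That puts E below Bb.
E up to Bb is 6 semitones, a half step narrower than a perfect fifth, so the interval is diminished.

diminished 5th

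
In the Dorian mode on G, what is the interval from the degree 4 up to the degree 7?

perfect fourth

Spelling the Dorian mode on G: G A Bb C D E F.
So we need the interval from C up to F.
Counting 4 letters and 5 half steps from C gives a perfect fourth.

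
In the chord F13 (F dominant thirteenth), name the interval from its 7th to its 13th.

F13 is spelled F-A-C-E♭-G-D.
So we need the interval from E♭ up to D.
Counting 7 letters and 11 half steps from E♭ gives a major seventh.

major seventh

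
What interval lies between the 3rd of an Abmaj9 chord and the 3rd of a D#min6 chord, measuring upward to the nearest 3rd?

The 3rd of Abmaj9 is C; the 3rd of D#min6 is F#.
C up to F# is 6 semitones, a half step wider than a perfect fourth, so the interval is augmented.

augmented 4th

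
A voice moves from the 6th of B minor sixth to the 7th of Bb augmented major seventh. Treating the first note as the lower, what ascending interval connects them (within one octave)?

The 6th of B minor sixth is G#; the 7th of Bb augmented major seventh is A.
From G# to A: 1 semitone over a second = minor.

minor second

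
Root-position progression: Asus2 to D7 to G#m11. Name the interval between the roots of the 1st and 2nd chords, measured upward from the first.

P4

The roots are A and D.
A up to D spans 4 letter names and 5 semitones — a perfect fourth.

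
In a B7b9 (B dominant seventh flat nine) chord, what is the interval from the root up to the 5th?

B dominant seventh flat nine: B–D#–F#–A–C.
That puts B below F#.
From B to F# is 7 semitones, exactly the perfect fifth.

perfect fifth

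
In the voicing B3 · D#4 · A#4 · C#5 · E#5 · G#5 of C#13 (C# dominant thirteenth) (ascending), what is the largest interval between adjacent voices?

P5

Adjacent intervals: B3→D#4 = major third; D#4→A#4 = perfect fifth; A#4→C#5 = minor third; C#5→E#5 = major third; E#5→G#5 = minor third.
The largest is D#4 to A#4, a perfect fifth (7 semitones).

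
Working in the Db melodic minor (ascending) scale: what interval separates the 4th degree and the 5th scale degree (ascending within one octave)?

major second

The scale runs Db Eb Fb Gb Ab Bb C.
That puts Gb below Ab.
Gb up to Ab spans 2 letter names and 2 semitones — a major second.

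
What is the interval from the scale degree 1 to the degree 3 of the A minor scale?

A natural minor: A B C D E F G.
That puts A below C.
3 letter names make it a third; at 3 semitones (a half step narrower than major) the quality is minor.

minor third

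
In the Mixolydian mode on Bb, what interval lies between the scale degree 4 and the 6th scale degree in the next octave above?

The scale runs Bb C D Eb F G Ab.
The scale degree 4 is Eb and the 6th degree (up an octave) is G.
Eb up to G spans 10 letter names and 16 semitones — a major tenth.

M10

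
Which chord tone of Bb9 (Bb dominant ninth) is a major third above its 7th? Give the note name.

C

Bb9 (Bb dominant ninth): Bb-D-F-Ab-C.
The 7th is Ab. A major third above Ab is C.
C is the chord's 9th.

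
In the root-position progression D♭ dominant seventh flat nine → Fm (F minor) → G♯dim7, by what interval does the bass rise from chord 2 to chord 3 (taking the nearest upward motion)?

The roots are F and G♯.
F up to G♯ is 3 semitones, a half step wider than a major second, so the interval is augmented.

augmented 2nd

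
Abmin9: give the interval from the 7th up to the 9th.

Abm9 is spelled Ab, Cb, Eb, Gb, Bb.
That puts Gb below Bb.
Gb up to Bb spans 3 letter names and 4 semitones — a major third.

major third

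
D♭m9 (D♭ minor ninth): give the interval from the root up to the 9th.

major ninth

D♭ minor ninth: D♭-F♭-A♭-C♭-E♭.
The root is D♭ and the 9th is E♭.
Counting 9 letters and 14 half steps from D♭ gives a major ninth.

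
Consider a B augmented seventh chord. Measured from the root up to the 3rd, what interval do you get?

major 3rd

Spelling the chord: B–D#–F##–A.
Root = B; 3rd = D#.
B up to D# spans 3 letter names and 4 semitones — a major third.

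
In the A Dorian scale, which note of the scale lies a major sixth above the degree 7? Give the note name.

The scale is A B C D E F# G.
The degree 7 is G; a major sixth above that is E — scale degree 5.

E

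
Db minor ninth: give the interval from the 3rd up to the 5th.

Spelling the chord: Db, Fb, Ab, Cb, Eb.
So we need the interval from Fb up to Ab.
Fb up to Ab spans 3 letter names and 4 semitones — a major third.

M3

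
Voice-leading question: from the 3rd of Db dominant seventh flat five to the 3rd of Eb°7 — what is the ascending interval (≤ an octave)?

The 3rd of Db dominant seventh flat five is F; the 3rd of Eb°7 is Gb.
2 letter names make it a second; at 1 semitone (a half step narrower than major) the quality is minor.

minor second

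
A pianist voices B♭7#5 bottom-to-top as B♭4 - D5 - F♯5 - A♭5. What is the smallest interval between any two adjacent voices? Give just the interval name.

Adjacent intervals: B♭4→D5 = major third; D5→F♯5 = major third; F♯5→A♭5 = diminished third.
The smallest is F♯5 to A♭5, a diminished third (2 semitones).

d3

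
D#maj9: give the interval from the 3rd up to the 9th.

minor seventh

D#maj9 is spelled D#, F##, A#, C##, E#.
The 3rd is F## and the 9th is E#.
F## up to E# is 10 semitones, a half step narrower than a major seventh, so the interval is minor.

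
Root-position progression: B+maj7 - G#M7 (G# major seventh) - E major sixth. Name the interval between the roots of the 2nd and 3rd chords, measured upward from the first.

The roots are G# and E.
From G# to E: 8 semitones over a sixth = minor.

minor sixth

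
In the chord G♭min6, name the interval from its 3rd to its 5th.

Spelling the chord: G♭–B𝄫–D♭–E♭.
3rd = B𝄫; 5th = D♭.
B𝄫 up to D♭ spans 3 letter names and 4 semitones — a major third.

major 3rd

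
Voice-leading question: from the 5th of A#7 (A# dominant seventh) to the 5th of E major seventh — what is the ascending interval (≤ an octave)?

diminished 5th

The 5th of A#7 (A# dominant seventh) is E#; the 5th of E major seventh is B.
From E# to B: 6 semitones over a fifth = diminished.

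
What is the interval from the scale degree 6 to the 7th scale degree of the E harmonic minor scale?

Spelling the E harmonic minor scale: E F# G A B C D#.
The scale degree 6 is C and the degree 7 is D#.
C up to D# is 3 semitones, a half step wider than a major second, so the interval is augmented.

A2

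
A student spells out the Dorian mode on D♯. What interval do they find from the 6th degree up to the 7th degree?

minor 2nd

Spelling the Dorian mode on D♯: D♯ E♯ F♯ G♯ A♯ B♯ C♯.
6th degree = B♯; 7th scale degree = C♯.
2 letter names make it a second; at 1 semitone (a half step narrower than major) the quality is minor.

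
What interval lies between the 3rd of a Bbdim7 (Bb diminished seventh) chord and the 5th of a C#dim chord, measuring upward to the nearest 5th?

augmented fourth

Bbdim7 (Bb diminished seventh) has Db as its 3rd, and C#dim has G as its 5th.
Db up to G is 6 semitones, a half step wider than a perfect fourth, so the interval is augmented.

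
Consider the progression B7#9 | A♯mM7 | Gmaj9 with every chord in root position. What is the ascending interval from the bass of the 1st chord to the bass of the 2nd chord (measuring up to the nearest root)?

M7

The roots are B and A♯.
Counting 7 letters and 11 half steps from B gives a major seventh.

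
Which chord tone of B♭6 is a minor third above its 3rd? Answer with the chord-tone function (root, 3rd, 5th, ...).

The chord tones of B♭ major sixth are B♭–D–F–G.
The 3rd is D. A minor third above D is F.
F is the chord's 5th.

5th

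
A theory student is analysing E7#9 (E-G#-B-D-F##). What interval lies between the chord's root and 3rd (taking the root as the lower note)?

The root is E and the 3rd is G#.
E up to G# spans 3 letter names and 4 semitones — a major third.

M3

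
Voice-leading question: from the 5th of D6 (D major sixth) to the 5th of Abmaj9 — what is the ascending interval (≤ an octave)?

diminished fifth

The 5th of D6 (D major sixth) is A; the 5th of Abmaj9 is Eb.
5 letter names make it a fifth; at 6 semitones (a half step narrower than perfect) the quality is diminished.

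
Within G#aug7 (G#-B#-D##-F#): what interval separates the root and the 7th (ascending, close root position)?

minor 7th

That puts G# below F#.
From G# to F#: 10 semitones over a seventh = minor.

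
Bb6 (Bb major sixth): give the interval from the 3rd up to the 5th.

Spelling the chord: Bb-D-F-G.
The 3rd is D and the 5th is F.
D up to F is 3 semitones, a half step narrower than a major third, so the interval is minor.

minor 3rd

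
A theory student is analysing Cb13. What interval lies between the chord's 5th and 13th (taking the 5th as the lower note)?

Spelling the chord: Cb Eb Gb Bbb Db Ab.
5th = Gb; 13th = Ab.
Counting 9 letters and 14 half steps from Gb gives a major ninth.

major ninth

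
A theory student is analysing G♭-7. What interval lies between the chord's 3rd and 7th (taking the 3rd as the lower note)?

G♭ minor seventh is spelled G♭–B𝄫–D♭–F♭.
The 3rd is B𝄫 and the 7th is F♭.
Counting 5 letters and 7 half steps from B𝄫 gives a perfect fifth.

perfect fifth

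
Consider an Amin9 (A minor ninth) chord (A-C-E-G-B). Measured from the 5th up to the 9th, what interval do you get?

perfect 5th

That puts E below B.
From E to B is 7 semitones, exactly the perfect fifth.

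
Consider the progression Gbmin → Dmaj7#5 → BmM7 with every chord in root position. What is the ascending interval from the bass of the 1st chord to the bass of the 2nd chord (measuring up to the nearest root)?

augmented 5th

The roots are Gb and D.
Gb up to D is 8 semitones, a half step wider than a perfect fifth, so the interval is augmented.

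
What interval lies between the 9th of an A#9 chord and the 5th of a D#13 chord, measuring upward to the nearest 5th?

The 9th of A#9 is B#; the 5th of D#13 is A#.
7 letter names make it a seventh; at 10 semitones (a half step narrower than major) the quality is minor.

m7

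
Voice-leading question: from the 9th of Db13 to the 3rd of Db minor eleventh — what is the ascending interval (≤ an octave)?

The 9th of Db13 is Eb; the 3rd of Db minor eleventh is Fb.
From Eb to Fb: 1 semitone over a second = minor.

m2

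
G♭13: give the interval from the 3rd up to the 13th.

perfect 11th

G♭13 is spelled G♭–B♭–D♭–F♭–A♭–E♭.
That puts B♭ below E♭.
Counting 11 letters and 17 half steps from B♭ gives a perfect eleventh.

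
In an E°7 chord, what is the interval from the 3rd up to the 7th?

Spelling the chord: E G Bb Db.
3rd = G; 7th = Db.
From G to Db: 6 semitones over a fifth = diminished.

d5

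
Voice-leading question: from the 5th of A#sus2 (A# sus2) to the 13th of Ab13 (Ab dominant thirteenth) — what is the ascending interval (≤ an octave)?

diminished second

The 5th of A#sus2 (A# sus2) is E#; the 13th of Ab13 (Ab dominant thirteenth) is F.
E# up to F is 0 semitones, a whole step narrower than a major second, so the interval is diminished.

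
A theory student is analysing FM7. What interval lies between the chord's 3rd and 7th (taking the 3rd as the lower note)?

perfect 5th

FM7 is spelled F, A, C, E.
So we need the interval from A up to E.
From A to E is 7 semitones, exactly the perfect fifth.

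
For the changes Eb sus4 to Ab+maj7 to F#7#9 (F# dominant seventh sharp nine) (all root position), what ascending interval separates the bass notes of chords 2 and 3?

augmented sixth

The roots are Ab and F#.
Ab up to F# is 10 semitones, a half step wider than a major sixth, so the interval is augmented.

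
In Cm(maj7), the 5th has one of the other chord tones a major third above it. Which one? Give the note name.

B

The chord tones of Cm(maj7) are C, Eb, G, B.
The 5th is G. A major third above G is B.
B is the chord's 7th.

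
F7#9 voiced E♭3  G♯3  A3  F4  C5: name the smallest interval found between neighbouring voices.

m2

Adjacent intervals: E♭3→G♯3 = augmented third; G♯3→A3 = minor second; A3→F4 = minor sixth; F4→C5 = perfect fifth.
The smallest is G♯3 to A3, a minor second (1 semitone).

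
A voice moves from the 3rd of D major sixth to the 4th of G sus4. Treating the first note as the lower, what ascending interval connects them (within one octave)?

diminished 5th

D major sixth has F# as its 3rd, and G sus4 has C as its 4th.
From F# to C: 6 semitones over a fifth = diminished.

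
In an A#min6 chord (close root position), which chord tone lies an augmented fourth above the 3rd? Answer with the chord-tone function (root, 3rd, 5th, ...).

6th

A#m6: A#-C#-E#-F##.
The 3rd is C#. An augmented fourth above C# is F##.
F## is the chord's 6th.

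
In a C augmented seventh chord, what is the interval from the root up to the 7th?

minor seventh

Spelling the chord: C-E-G#-Bb.
Root = C; 7th = Bb.
C up to Bb is 10 semitones, a half step narrower than a major seventh, so the interval is minor.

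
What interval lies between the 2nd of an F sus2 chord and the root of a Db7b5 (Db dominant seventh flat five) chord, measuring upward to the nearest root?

d5

F sus2 has G as its 2nd, and Db7b5 (Db dominant seventh flat five) has Db as its root.
G up to Db is 6 semitones, a half step narrower than a perfect fifth, so the interval is diminished.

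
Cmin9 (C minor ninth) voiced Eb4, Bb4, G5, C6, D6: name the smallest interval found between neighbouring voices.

Adjacent intervals: Eb4→Bb4 = perfect fifth; Bb4→G5 = major sixth; G5→C6 = perfect fourth; C6→D6 = major second.
The smallest is C6 to D6, a major second (2 semitones).

major 2nd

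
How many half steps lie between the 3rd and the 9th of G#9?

10

The chord tones of G# dominant ninth are G#–B#–D#–F#–A#.
B# to A# is a minor seventh: 10 semitones.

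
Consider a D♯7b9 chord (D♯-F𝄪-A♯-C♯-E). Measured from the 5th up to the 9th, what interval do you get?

So we need the interval from A♯ up to E.
A♯ up to E is 6 semitones, a half step narrower than a perfect fifth, so the interval is diminished.

diminished fifth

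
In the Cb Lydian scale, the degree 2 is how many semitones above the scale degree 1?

The scale is Cb Db Eb F Gb Ab Bb.
Cb up to Db is a major second — 2 semitones.

2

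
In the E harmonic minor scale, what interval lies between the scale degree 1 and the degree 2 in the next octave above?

major ninth

E harmonic minor: E F♯ G A B C D♯.
So we need the interval from E up to F♯.
Counting 9 letters and 14 half steps from E gives a major ninth.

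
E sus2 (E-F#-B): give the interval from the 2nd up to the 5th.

perfect fourth

So we need the interval from F# up to B.
From F# to B is 5 semitones, exactly the perfect fourth.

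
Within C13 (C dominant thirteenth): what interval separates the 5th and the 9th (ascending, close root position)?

C13: C-E-G-B♭-D-A.
That puts G below D.
Counting 5 letters and 7 half steps from G gives a perfect fifth.

perfect fifth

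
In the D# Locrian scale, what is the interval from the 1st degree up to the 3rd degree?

minor third

Spelling the D# Locrian scale: D# E F# G# A B C#.
The 1st degree is D# and the degree 3 is F#.
From D# to F#: 3 semitones over a third = minor.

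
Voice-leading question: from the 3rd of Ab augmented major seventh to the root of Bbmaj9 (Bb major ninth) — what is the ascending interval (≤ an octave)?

minor seventh

Ab augmented major seventh has C as its 3rd, and Bbmaj9 (Bb major ninth) has Bb as its root.
From C to Bb: 10 semitones over a seventh = minor.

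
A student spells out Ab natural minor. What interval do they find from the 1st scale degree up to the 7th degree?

minor 7th

Ab natural minor: Ab Bb Cb Db Eb Fb Gb.
That puts Ab below Gb.
7 letter names make it a seventh; at 10 semitones (a half step narrower than major) the quality is minor.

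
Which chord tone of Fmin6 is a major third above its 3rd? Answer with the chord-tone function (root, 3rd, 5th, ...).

5th

Fm6 is spelled F Ab C D.
The 3rd is Ab. A major third above Ab is C.
C is the chord's 5th.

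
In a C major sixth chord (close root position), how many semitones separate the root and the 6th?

9

The chord tones of C6 are C, E, G, A.
C to A is a major sixth: 9 semitones.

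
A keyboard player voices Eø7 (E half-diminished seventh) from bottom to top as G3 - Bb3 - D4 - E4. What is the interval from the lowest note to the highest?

The outer voices are G3 and E4.
G up to E spans 6 letter names and 9 semitones — a major sixth.

major 6th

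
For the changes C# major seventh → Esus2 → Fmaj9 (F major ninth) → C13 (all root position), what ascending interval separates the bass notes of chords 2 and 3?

minor 2nd

The roots are E and F.
From E to F: 1 semitone over a second = minor.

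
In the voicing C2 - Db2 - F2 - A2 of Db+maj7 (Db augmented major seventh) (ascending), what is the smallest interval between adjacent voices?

Adjacent intervals: C2→Db2 = minor second; Db2→F2 = major third; F2→A2 = major third.
The smallest is C2 to Db2, a minor second (1 semitone).

minor second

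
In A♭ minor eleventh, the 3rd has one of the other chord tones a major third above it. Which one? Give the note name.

The chord tones of A♭m11 are A♭-C♭-E♭-G♭-B♭-D♭.
The 3rd is C♭. A major third above C♭ is E♭.
E♭ is the chord's 5th.

Eb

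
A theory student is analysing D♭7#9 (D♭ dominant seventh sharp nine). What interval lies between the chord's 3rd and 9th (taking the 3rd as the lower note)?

major seventh

D♭7#9 (D♭ dominant seventh sharp nine): D♭ F A♭ C♭ E.
3rd = F; 9th = E.
Counting 7 letters and 11 half steps from F gives a major seventh.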